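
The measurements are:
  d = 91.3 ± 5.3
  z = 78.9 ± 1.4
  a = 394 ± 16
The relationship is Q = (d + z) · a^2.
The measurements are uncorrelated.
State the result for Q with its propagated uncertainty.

(2.64 ± 0.231) × 10^7

Let u = d + z = 170. δu = √(δd² + δz²) = √(28.1 + 1.96) = 5.48, so δu/u = 0.0322.
Q is then a monomial in u, a:
δQ/Q = √((δu/u)² + (2·δa/a)²) = √(0.00104 + 0.00660) = 0.0874
Q = 2.64e+07, so δQ = 0.0874 × 2.64e+07 = 2.31e+06.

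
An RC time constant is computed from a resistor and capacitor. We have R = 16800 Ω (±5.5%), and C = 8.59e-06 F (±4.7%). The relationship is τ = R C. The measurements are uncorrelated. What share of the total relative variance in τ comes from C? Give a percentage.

(δτ/τ)² = (1·δR/R)² + (1·δC/C)²
  R term: (1×0.0550)² = 0.00302
  C term: (1×0.0470)² = 0.00221
Total = 0.00523. Share from C = 0.00221/0.00523 = 0.422.

42.2%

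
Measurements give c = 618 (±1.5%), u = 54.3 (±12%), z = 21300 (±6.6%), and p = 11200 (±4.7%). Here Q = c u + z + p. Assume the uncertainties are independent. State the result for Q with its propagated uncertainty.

Let w = c·u = 33600. δw/w = √((1·δc/c)² + (1·δu/u)²) = √(0.000225 + 0.0144) = 0.121, so δw = 4060.
Q = w + z + p: δQ = √(δw² + δz² + δp²) = √(1.65e+07 + 1.98e+06 + 2.77e+05) = 4330
Q = 66100.

66100 ± 4330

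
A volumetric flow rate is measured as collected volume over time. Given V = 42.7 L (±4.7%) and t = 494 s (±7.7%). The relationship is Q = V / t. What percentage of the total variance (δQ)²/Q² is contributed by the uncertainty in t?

72.9%

(δQ/Q)² = (1·δV/V)² + (-1·δt/t)²
  V term: (1×0.0470)² = 0.00221
  t term: (-1×0.0770)² = 0.00593
Total = 0.00814. Share from t = 0.00593/0.00814 = 0.729.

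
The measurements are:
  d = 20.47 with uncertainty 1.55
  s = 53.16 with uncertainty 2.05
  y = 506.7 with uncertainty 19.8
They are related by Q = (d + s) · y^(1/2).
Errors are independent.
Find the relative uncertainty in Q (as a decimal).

Let u = d + s = 73.63. δu = √(δd² + δs²) = √(2.40 + 4.20) = 2.57, so δu/u = 0.0349.
Q is then a monomial in u, y:
δQ/Q = √((δu/u)² + (½·δy/y)²) = √(0.00122 + 0.000382) = 0.0400

0.0400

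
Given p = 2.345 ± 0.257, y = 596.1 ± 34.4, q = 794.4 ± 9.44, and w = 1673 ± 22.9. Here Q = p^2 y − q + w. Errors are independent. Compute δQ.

Let h = p^2·y = 3278. δh/h = √((2·δp/p)² + (1·δy/y)²) = √(0.0480 + 0.00333) = 0.227, so δh = 743.
Q = h − q + w: δQ = √(δh² + δq² + δw²) = √(5.52e+05 + 89.1 + 524) = 743

743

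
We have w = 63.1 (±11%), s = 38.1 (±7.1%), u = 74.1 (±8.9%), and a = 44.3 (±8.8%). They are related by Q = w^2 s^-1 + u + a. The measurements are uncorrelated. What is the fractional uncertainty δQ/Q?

Let p = w^2·s^-1 = 105. δp/p = √((2·δw/w)² + (-1·δs/s)²) = √(0.0484 + 0.00504) = 0.231, so δp = 24.2.
Q = p + u + a: δQ = √(δp² + δu² + δa²) = √(584 + 43.5 + 15.2) = 25.3
Q = 223, so δQ/Q = 25.3/223 = 0.114.

0.114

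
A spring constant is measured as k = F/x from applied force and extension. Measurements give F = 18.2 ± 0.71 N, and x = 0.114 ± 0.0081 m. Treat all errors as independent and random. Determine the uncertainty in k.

For a monomial k ∝ F, x^-1, fractional errors add in quadrature:
  (1·δF/F)² = (1×0.0390)² = 0.00152;  (-1·δx/x)² = (-1×0.0711)² = 0.00505
δk/k = √(0.00657) = 0.0811
k = 160 N/m, so δk = 0.0811 × 160 = 12.9 N/m.

12.9 N/m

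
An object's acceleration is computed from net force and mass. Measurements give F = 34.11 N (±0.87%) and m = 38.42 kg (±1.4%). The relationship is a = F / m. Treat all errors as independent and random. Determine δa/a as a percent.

1.65%

Products/powers → add relative errors in quadrature, weighted by exponent:
  (1·δF/F)² = (1×0.00870)² = 7.57e-05;  (-1·δm/m)² = (-1×0.0140)² = 0.000196
δa/a = √(0.000272) = 0.0165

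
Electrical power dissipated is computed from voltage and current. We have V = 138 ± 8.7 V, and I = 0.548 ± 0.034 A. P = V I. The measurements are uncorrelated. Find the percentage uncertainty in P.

Products/powers → add relative errors in quadrature, weighted by exponent:
  (1·δV/V)² = (1×0.0630)² = 0.00397;  (1·δI/I)² = (1×0.0620)² = 0.00385
δP/P = √(0.00782) = 0.0885

8.85%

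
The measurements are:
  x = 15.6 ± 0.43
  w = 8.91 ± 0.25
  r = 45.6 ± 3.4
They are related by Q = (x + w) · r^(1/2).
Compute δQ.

7.03

Let u = x + w = 24.5. δu = √(δx² + δw²) = √(0.185 + 0.0625) = 0.497, so δu/u = 0.0203.
Q is then a monomial in u, r:
δQ/Q = √((δu/u)² + (½·δr/r)²) = √(0.000412 + 0.00139) = 0.0424
Q = 166, so δQ = 0.0424 × 166 = 7.03.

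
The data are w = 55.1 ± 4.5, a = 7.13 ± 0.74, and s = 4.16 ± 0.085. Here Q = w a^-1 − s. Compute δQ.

1.02

Let p = w·a^-1 = 7.73. δp/p = √((1·δw/w)² + (-1·δa/a)²) = √(0.00667 + 0.0108) = 0.132, so δp = 1.02.
Q = p − s: δQ = √(δp² + δs²) = √(1.04 + 0.00723) = 1.02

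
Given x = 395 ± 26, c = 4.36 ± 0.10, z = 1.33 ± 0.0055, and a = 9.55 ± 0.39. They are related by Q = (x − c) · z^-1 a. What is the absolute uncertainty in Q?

Let u = x − c = 391. δu = √(δx² + δc²) = √(676 + 0.0100) = 26.0, so δu/u = 0.0666.
Q is then a monomial in u, z, a:
δQ/Q = √((δu/u)² + (-1·δz/z)² + (1·δa/a)²) = √(0.00443 + 1.71e-05 + 0.00167) = 0.0782
Q = 2800, so δQ = 0.0782 × 2800 = 219.

219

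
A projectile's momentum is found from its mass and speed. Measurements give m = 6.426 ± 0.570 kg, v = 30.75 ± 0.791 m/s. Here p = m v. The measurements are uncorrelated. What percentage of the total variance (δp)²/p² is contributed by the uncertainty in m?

(δp/p)² = (1·δm/m)² + (1·δv/v)²
  m term: (1×0.0887)² = 0.00787
  v term: (1×0.0257)² = 0.000662
Total = 0.00853. Share from m = 0.00787/0.00853 = 0.922.

92.2%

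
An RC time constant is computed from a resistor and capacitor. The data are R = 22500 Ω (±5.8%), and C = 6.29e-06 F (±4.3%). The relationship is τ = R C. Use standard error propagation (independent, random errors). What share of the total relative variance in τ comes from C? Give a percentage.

35.5%

(δτ/τ)² = (1·δR/R)² + (1·δC/C)²
  R term: (1×0.0580)² = 0.00336
  C term: (1×0.0430)² = 0.00185
Total = 0.00521. Share from C = 0.00185/0.00521 = 0.355.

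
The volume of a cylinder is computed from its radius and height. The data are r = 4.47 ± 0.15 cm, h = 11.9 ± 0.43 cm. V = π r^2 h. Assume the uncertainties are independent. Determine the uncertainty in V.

Products/powers → add relative errors in quadrature, weighted by exponent:
  (2·δr/r)² = (2×0.0336)² = 0.00450;  (1·δh/h)² = (1×0.0361)² = 0.00131
δV/V = √(0.00581) = 0.0762
V = 747 cm^3, so δV = 0.0762 × 747 = 56.9 cm^3.

56.9 cm^3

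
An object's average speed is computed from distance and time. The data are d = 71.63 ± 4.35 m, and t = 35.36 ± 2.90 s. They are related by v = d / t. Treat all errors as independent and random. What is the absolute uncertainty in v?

Each factor contributes (exponent × relative error)² to (δv/v)²:
  (1·δd/d)² = (1×0.0607)² = 0.00369;  (-1·δt/t)² = (-1×0.0820)² = 0.00673
δv/v = √(0.0104) = 0.102
v = 2.026 m/s, so δv = 0.102 × 2.026 = 0.207 m/s.

0.207 m/s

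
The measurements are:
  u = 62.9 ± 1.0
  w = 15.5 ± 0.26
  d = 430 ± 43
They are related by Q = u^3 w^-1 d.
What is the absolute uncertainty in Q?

Q is a product of powers, so relative uncertainties combine in quadrature:
  (3·δu/u)² = (3×0.0159)² = 0.00227;  (-1·δw/w)² = (-1×0.0168)² = 0.000281;  (1·δd/d)² = (1×0.100)² = 0.0100
δQ/Q = √(0.0126) = 0.112
Q = 6.9e+06, so δQ = 0.112 × 6.9e+06 = 7.74e+05.

7.74e+05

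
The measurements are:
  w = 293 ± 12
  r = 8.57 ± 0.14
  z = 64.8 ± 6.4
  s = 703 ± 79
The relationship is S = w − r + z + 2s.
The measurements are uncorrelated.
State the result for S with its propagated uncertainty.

Sums and differences: (δS)² = Σ (cᵢ δxᵢ)².
  (δw)² = 144;  (δr)² = 0.0196;  (δz)² = 41.0;  (2·δs)² = 25000
δS = √(25100) = 159
S = 1760.

1760 ± 159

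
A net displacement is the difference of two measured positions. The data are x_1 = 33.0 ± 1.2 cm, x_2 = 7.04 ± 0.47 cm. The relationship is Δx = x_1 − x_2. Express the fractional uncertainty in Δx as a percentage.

4.96%

Absolute uncertainties add in quadrature for a linear combination:
  (δx_1)² = 1.44;  (δx_2)² = 0.221
δΔx = √(1.66) = 1.29 cm
Δx = 26.0 cm, so δΔx/Δx = 1.29/26.0 = 0.0496.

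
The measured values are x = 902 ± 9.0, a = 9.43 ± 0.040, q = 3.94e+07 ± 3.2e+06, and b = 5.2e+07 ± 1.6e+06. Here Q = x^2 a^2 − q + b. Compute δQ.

Let p = x^2·a^2 = 7.23e+07. δp/p = √((2·δx/x)² + (2·δa/a)²) = √(0.000398 + 7.2e-05) = 0.0217, so δp = 1.57e+06.
Q = p − q + b: δQ = √(δp² + δq² + δb²) = √(2.46e+12 + 1.02e+13 + 2.56e+12) = 3.91e+06

3.91e+06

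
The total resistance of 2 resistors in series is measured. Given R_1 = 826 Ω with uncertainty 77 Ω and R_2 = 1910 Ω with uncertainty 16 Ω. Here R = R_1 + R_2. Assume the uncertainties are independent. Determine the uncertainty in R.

78.6 Ω

R is a linear combination, so absolute uncertainties add in quadrature:
  (δR_1)² = 5930;  (δR_2)² = 256
δR = √(6180) = 78.6 Ω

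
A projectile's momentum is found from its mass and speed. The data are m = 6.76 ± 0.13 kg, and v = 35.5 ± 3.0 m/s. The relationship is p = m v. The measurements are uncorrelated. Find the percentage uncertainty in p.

8.67%

For a monomial p ∝ m, v, fractional errors add in quadrature:
  (1·δm/m)² = (1×0.0192)² = 0.000370;  (1·δv/v)² = (1×0.0845)² = 0.00714
δp/p = √(0.00751) = 0.0867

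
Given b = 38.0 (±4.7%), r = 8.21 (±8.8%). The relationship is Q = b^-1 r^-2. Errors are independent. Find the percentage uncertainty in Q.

Since Q is a product/quotient, work with relative uncertainties:
  (-1·δb/b)² = (-1×0.0470)² = 0.00221;  (-2·δr/r)² = (-2×0.0880)² = 0.0310
δQ/Q = √(0.0332) = 0.182

18.2%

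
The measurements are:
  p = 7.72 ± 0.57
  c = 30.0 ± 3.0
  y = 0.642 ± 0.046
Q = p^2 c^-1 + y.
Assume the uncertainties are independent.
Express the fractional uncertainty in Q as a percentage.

Let w = p^2·c^-1 = 1.99. δw/w = √((2·δp/p)² + (-1·δc/c)²) = √(0.0218 + 0.0100) = 0.178, so δw = 0.354.
Q = w + y: δQ = √(δw² + δy²) = √(0.126 + 0.00212) = 0.357
Q = 2.63, so δQ/Q = 0.357/2.63 = 0.136.

13.6%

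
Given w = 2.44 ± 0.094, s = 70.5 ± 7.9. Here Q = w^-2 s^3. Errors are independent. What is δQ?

For a monomial Q ∝ w^-2, s^3, fractional errors add in quadrature:
  (-2·δw/w)² = (-2×0.0385)² = 0.00594;  (3·δs/s)² = (3×0.112)² = 0.113
δQ/Q = √(0.119) = 0.345
Q = 58900, so δQ = 0.345 × 58900 = 20300.

20300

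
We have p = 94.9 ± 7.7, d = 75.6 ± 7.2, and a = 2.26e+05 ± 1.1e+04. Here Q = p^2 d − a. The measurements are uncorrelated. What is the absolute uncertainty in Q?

1.29e+05

Let w = p^2·d = 6.81e+05. δw/w = √((2·δp/p)² + (1·δd/d)²) = √(0.0263 + 0.00907) = 0.188, so δw = 1.28e+05.
Q = w − a: δQ = √(δw² + δa²) = √(1.64e+10 + 1.21e+08) = 1.29e+05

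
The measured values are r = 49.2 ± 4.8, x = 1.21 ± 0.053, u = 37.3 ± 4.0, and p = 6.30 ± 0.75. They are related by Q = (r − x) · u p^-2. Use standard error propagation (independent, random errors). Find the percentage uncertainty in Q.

28.0%

Let w = r − x = 48.0. δw = √(δr² + δx²) = √(23.0 + 0.00281) = 4.80, so δw/w = 0.100.
Q is then a monomial in w, u, p:
δQ/Q = √((δw/w)² + (1·δu/u)² + (-2·δp/p)²) = √(0.0100 + 0.0115 + 0.0567) = 0.280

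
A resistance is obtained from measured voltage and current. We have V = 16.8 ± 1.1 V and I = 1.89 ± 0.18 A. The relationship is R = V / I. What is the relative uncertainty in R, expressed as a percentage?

11.6%

R is a product of powers, so relative uncertainties combine in quadrature:
  (1·δV/V)² = (1×0.0655)² = 0.00429;  (-1·δI/I)² = (-1×0.0952)² = 0.00907
δR/R = √(0.0134) = 0.116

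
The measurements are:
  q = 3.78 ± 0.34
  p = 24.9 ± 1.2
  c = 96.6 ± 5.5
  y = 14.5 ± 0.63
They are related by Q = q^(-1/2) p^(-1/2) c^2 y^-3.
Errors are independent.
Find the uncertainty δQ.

Q is a product of powers, so relative uncertainties combine in quadrature:
  (−½·δq/q)² = (-0.5×0.0899)² = 0.00202;  (−½·δp/p)² = (-0.5×0.0482)² = 0.000581;  (2·δc/c)² = (2×0.0569)² = 0.0130;  (-3·δy/y)² = (-3×0.0434)² = 0.0170
δQ/Q = √(0.0326) = 0.180
Q = 0.316, so δQ = 0.180 × 0.316 = 0.0569.

0.0569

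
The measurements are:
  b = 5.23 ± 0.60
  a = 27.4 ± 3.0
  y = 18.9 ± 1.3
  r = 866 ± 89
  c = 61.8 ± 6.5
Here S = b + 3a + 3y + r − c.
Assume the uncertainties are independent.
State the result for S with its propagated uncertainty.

Each term contributes (cᵢ δxᵢ)² to (δS)²:
  (δb)² = 0.360;  (3·δa)² = 81.0;  (3·δy)² = 15.2;  (δr)² = 7920;  (δc)² = 42.2
δS = √(8060) = 89.8
S = 948.

948 ± 89.8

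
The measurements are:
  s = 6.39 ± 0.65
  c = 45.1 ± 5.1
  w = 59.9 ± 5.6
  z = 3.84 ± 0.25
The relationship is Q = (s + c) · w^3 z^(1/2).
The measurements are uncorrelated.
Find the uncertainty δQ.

6.49e+06

Let u = s + c = 51.5. δu = √(δs² + δc²) = √(0.423 + 26.0) = 5.14, so δu/u = 0.0998.
Q is then a monomial in u, w, z:
δQ/Q = √((δu/u)² + (3·δw/w)² + (½·δz/z)²) = √(0.00997 + 0.0787 + 0.00106) = 0.299
Q = 2.17e+07, so δQ = 0.299 × 2.17e+07 = 6.49e+06.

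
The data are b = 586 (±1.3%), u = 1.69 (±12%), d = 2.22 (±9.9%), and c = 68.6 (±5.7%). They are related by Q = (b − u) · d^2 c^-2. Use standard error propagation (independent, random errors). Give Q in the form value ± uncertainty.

0.612 ± 0.140

Let w = b − u = 584. δw = √(δb² + δu²) = √(58.0 + 0.0411) = 7.62, so δw/w = 0.0130.
Q is then a monomial in w, d, c:
δQ/Q = √((δw/w)² + (2·δd/d)² + (-2·δc/c)²) = √(0.000170 + 0.0392 + 0.0130) = 0.229
Q = 0.612, so δQ = 0.229 × 0.612 = 0.140.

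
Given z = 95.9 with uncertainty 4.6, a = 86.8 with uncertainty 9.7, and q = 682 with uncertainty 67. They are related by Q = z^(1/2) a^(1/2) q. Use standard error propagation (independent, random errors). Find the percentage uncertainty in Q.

11.6%

Since Q is a product/quotient, work with relative uncertainties:
  (½·δz/z)² = (0.5×0.0480)² = 0.000575;  (½·δa/a)² = (0.5×0.112)² = 0.00312;  (1·δq/q)² = (1×0.0982)² = 0.00965
δQ/Q = √(0.0133) = 0.116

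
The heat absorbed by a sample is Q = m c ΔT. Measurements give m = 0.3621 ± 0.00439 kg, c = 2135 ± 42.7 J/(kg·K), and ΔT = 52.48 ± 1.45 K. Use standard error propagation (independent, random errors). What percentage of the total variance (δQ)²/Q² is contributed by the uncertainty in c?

(δQ/Q)² = (1·δm/m)² + (1·δc/c)² + (1·δΔT/ΔT)²
  m term: (1×0.0121)² = 0.000147
  c term: (1×0.0200)² = 0.000400
  ΔT term: (1×0.0276)² = 0.000763
Total = 0.00131. Share from c = 0.000400/0.00131 = 0.305.

30.5%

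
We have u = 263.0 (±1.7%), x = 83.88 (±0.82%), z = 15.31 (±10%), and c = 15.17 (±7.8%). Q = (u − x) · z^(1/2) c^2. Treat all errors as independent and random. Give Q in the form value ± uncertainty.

Let w = u − x = 179.1. δw = √(δu² + δx²) = √(20.0 + 0.473) = 4.52, so δw/w = 0.0253.
Q is then a monomial in w, z, c:
δQ/Q = √((δw/w)² + (½·δz/z)² + (2·δc/c)²) = √(0.000638 + 0.00250 + 0.0243) = 0.166
Q = 161300, so δQ = 0.166 × 161300 = 26700.

161300 ± 26700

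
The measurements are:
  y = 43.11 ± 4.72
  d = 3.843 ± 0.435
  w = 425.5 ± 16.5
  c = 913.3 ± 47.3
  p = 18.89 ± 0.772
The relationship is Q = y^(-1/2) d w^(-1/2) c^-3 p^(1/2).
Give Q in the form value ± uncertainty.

(1.619 ± 0.327) × 10^-10

Relative error in a monomial: (δQ/Q)² = Σ (nᵢ · δxᵢ/xᵢ)².
  (−½·δy/y)² = (-0.5×0.109)² = 0.00300;  (1·δd/d)² = (1×0.113)² = 0.0128;  (−½·δw/w)² = (-0.5×0.0388)² = 0.000376;  (-3·δc/c)² = (-3×0.0518)² = 0.0241;  (½·δp/p)² = (0.5×0.0409)² = 0.000418
δQ/Q = √(0.0407) = 0.202
Q = 1.619e-10, so δQ = 0.202 × 1.619e-10 = 3.27e-11.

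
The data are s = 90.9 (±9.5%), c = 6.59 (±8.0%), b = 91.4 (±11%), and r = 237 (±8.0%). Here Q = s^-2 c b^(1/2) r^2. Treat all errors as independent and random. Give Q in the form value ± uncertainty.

428 ± 114

Since Q is a product/quotient, work with relative uncertainties:
  (-2·δs/s)² = (-2×0.0950)² = 0.0361;  (1·δc/c)² = (1×0.0800)² = 0.00640;  (½·δb/b)² = (0.5×0.110)² = 0.00302;  (2·δr/r)² = (2×0.0800)² = 0.0256
δQ/Q = √(0.0711) = 0.267
Q = 428, so δQ = 0.267 × 428 = 114.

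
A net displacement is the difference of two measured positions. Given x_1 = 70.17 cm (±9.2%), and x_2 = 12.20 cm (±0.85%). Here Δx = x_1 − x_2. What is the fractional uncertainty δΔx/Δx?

For a sum/difference, combine absolute errors in quadrature:
  (δx_1)² = 41.7;  (δx_2)² = 0.0108
δΔx = √(41.7) = 6.46 cm
Δx = 57.97 cm, so δΔx/Δx = 6.46/57.97 = 0.111.

0.111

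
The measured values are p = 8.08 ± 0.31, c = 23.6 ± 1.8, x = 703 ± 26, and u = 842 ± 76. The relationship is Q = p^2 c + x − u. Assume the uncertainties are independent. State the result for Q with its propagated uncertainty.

Let w = p^2·c = 1540. δw/w = √((2·δp/p)² + (1·δc/c)²) = √(0.00589 + 0.00582) = 0.108, so δw = 167.
Q = w + x − u: δQ = √(δw² + δx² + δu²) = √(27800 + 676 + 5780) = 185
Q = 1400.

1400 ± 185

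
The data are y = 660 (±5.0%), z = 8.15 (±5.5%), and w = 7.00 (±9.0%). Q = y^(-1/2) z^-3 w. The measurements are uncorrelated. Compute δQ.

9.54e-05

Q is a product of powers, so relative uncertainties combine in quadrature:
  (−½·δy/y)² = (-0.5×0.0500)² = 0.000625;  (-3·δz/z)² = (-3×0.0550)² = 0.0272;  (1·δw/w)² = (1×0.0900)² = 0.00810
δQ/Q = √(0.0360) = 0.190
Q = 0.000503, so δQ = 0.190 × 0.000503 = 9.54e-05.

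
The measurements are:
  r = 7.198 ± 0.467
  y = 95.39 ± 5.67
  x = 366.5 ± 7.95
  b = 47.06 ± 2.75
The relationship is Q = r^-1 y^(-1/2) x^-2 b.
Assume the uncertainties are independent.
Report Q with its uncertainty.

Each factor contributes (exponent × relative error)² to (δQ/Q)²:
  (-1·δr/r)² = (-1×0.0649)² = 0.00421;  (−½·δy/y)² = (-0.5×0.0594)² = 0.000883;  (-2·δx/x)² = (-2×0.0217)² = 0.00188;  (1·δb/b)² = (1×0.0584)² = 0.00341
δQ/Q = √(0.0104) = 0.102
Q = 4.984e-06, so δQ = 0.102 × 4.984e-06 = 5.08e-07.

(4.984 ± 0.508) × 10^-6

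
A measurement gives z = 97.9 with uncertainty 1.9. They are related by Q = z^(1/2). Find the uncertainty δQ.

Q ∝ z^(1/2), so δQ/Q = |½| · δz/z = 0.5 × 0.0194 = 0.00970.
Q = 9.89, so δQ = 0.00970 × 9.89 = 0.0960.

0.0960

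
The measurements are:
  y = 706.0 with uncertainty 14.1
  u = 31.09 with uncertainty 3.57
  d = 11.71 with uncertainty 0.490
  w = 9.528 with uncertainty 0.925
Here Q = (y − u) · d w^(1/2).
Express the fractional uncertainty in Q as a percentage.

6.76%

Let h = y − u = 674.9. δh = √(δy² + δu²) = √(199 + 12.7) = 14.5, so δh/h = 0.0216.
Q is then a monomial in h, d, w:
δQ/Q = √((δh/h)² + (1·δd/d)² + (½·δw/w)²) = √(0.000464 + 0.00175 + 0.00236) = 0.0676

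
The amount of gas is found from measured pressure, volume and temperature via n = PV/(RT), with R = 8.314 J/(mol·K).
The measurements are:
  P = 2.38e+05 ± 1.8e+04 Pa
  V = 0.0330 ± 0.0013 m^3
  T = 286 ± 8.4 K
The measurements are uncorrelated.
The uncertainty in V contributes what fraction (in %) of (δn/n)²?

(δn/n)² = (1·δP/P)² + (1·δV/V)² + (-1·δT/T)²
  P term: (1×0.0756)² = 0.00572
  V term: (1×0.0394)² = 0.00155
  T term: (-1×0.0294)² = 0.000863
Total = 0.00813. Share from V = 0.00155/0.00813 = 0.191.

19.1%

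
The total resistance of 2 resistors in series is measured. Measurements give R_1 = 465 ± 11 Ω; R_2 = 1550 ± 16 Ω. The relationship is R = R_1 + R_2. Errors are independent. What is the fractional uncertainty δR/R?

0.00964

Each term contributes (cᵢ δxᵢ)² to (δR)²:
  (δR_1)² = 121;  (δR_2)² = 256
δR = √(377) = 19.4 Ω
R = 2020 Ω, so δR/R = 19.4/2020 = 0.00964.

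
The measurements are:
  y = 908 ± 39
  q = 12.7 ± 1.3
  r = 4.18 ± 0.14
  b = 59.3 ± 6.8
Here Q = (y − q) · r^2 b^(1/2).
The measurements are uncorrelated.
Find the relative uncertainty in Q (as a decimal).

Let u = y − q = 895. δu = √(δy² + δq²) = √(1520 + 1.69) = 39.0, so δu/u = 0.0436.
Q is then a monomial in u, r, b:
δQ/Q = √((δu/u)² + (2·δr/r)² + (½·δb/b)²) = √(0.00190 + 0.00449 + 0.00329) = 0.0984

0.0984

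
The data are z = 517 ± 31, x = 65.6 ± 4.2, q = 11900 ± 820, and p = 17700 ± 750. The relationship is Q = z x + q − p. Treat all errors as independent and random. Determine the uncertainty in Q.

3180

Let w = z·x = 33900. δw/w = √((1·δz/z)² + (1·δx/x)²) = √(0.00360 + 0.00410) = 0.0877, so δw = 2970.
Q = w + q − p: δQ = √(δw² + δq² + δp²) = √(8.85e+06 + 6.72e+05 + 5.62e+05) = 3180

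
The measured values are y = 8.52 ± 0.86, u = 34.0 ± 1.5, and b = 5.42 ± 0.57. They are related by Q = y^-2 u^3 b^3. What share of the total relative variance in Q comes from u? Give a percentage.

11.1%

(δQ/Q)² = (-2·δy/y)² + (3·δu/u)² + (3·δb/b)²
  y term: (-2×0.101)² = 0.0408
  u term: (3×0.0441)² = 0.0175
  b term: (3×0.105)² = 0.0995
Total = 0.158. Share from u = 0.0175/0.158 = 0.111.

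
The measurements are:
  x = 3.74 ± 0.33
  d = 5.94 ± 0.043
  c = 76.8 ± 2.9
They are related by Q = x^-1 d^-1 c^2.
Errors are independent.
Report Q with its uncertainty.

265 ± 30.9

Each factor contributes (exponent × relative error)² to (δQ/Q)²:
  (-1·δx/x)² = (-1×0.0882)² = 0.00779;  (-1·δd/d)² = (-1×0.00724)² = 5.24e-05;  (2·δc/c)² = (2×0.0378)² = 0.00570
δQ/Q = √(0.0135) = 0.116
Q = 265, so δQ = 0.116 × 265 = 30.9.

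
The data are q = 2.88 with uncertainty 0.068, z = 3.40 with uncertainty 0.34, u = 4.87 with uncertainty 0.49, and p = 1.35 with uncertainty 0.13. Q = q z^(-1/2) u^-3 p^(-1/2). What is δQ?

0.00362

Each factor contributes (exponent × relative error)² to (δQ/Q)²:
  (1·δq/q)² = (1×0.0236)² = 0.000557;  (−½·δz/z)² = (-0.5×0.100)² = 0.00250;  (-3·δu/u)² = (-3×0.101)² = 0.0911;  (−½·δp/p)² = (-0.5×0.0963)² = 0.00232
δQ/Q = √(0.0965) = 0.311
Q = 0.0116, so δQ = 0.311 × 0.0116 = 0.00362.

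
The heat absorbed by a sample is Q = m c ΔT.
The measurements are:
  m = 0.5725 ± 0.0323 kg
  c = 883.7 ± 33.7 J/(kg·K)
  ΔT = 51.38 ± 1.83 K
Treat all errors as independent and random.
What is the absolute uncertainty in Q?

Since Q is a product/quotient, work with relative uncertainties:
  (1·δm/m)² = (1×0.0564)² = 0.00318;  (1·δc/c)² = (1×0.0381)² = 0.00145;  (1·δΔT/ΔT)² = (1×0.0356)² = 0.00127
δQ/Q = √(0.00591) = 0.0769
Q = 25990 J, so δQ = 0.0769 × 25990 = 2000 J.

2000 J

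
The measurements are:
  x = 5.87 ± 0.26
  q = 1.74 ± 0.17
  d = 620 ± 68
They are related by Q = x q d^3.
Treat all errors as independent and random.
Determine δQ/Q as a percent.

34.6%

Relative error in a monomial: (δQ/Q)² = Σ (nᵢ · δxᵢ/xᵢ)².
  (1·δx/x)² = (1×0.0443)² = 0.00196;  (1·δq/q)² = (1×0.0977)² = 0.00955;  (3·δd/d)² = (3×0.110)² = 0.108
δQ/Q = √(0.120) = 0.346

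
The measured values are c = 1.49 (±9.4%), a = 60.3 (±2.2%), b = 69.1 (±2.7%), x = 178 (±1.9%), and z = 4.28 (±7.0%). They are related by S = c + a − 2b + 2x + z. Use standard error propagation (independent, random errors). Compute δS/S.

0.0276

Sums and differences: (δS)² = Σ (cᵢ δxᵢ)².
  (δc)² = 0.0196;  (δa)² = 1.76;  (2·δb)² = 13.9;  (2·δx)² = 45.8;  (δz)² = 0.0898
δS = √(61.5) = 7.85
S = 284, so δS/S = 7.85/284 = 0.0276.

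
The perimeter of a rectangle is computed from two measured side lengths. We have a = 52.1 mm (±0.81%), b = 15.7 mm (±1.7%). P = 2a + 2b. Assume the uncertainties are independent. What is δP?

0.999 mm

P is a linear combination, so absolute uncertainties add in quadrature:
  (2·δa)² = 0.712;  (2·δb)² = 0.285
δP = √(0.997) = 0.999 mm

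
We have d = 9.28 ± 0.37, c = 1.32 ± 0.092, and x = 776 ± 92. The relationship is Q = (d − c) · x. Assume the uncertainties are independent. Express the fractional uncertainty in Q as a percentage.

Let u = d − c = 7.96. δu = √(δd² + δc²) = √(0.137 + 0.00846) = 0.381, so δu/u = 0.0479.
Q is then a monomial in u, x:
δQ/Q = √((δu/u)² + (1·δx/x)²) = √(0.00229 + 0.0141) = 0.128

12.8%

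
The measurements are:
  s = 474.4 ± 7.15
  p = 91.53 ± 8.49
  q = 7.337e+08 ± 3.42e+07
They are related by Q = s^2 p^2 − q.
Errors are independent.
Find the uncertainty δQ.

Let w = s^2·p^2 = 1.885e+09. δw/w = √((2·δs/s)² + (2·δp/p)²) = √(0.000909 + 0.0344) = 0.188, so δw = 3.54e+08.
Q = w − q: δQ = √(δw² + δq²) = √(1.26e+17 + 1.17e+15) = 3.56e+08

3.56e+08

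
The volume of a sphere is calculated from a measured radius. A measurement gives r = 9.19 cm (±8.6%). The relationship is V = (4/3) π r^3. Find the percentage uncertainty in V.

V ∝ r^3, so δV/V = |3| · δr/r = 3 × 0.0860 = 0.258.

25.8%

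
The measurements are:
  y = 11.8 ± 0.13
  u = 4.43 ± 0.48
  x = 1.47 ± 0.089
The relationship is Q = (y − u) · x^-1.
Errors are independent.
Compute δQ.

Let w = y − u = 7.37. δw = √(δy² + δu²) = √(0.0169 + 0.230) = 0.497, so δw/w = 0.0675.
Q is then a monomial in w, x:
δQ/Q = √((δw/w)² + (-1·δx/x)²) = √(0.00455 + 0.00367) = 0.0907
Q = 5.01, so δQ = 0.0907 × 5.01 = 0.455.

0.455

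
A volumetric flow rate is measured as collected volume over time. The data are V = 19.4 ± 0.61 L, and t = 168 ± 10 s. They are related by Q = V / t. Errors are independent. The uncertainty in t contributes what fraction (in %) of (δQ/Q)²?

78.2%

(δQ/Q)² = (1·δV/V)² + (-1·δt/t)²
  V term: (1×0.0314)² = 0.000989
  t term: (-1×0.0595)² = 0.00354
Total = 0.00453. Share from t = 0.00354/0.00453 = 0.782.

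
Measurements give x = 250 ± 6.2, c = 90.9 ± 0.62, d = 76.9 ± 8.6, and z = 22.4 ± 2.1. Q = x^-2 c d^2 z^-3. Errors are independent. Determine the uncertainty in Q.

0.000278

Since Q is a product/quotient, work with relative uncertainties:
  (-2·δx/x)² = (-2×0.0248)² = 0.00246;  (1·δc/c)² = (1×0.00682)² = 4.65e-05;  (2·δd/d)² = (2×0.112)² = 0.0500;  (-3·δz/z)² = (-3×0.0938)² = 0.0791
δQ/Q = √(0.132) = 0.363
Q = 0.000765, so δQ = 0.363 × 0.000765 = 0.000278.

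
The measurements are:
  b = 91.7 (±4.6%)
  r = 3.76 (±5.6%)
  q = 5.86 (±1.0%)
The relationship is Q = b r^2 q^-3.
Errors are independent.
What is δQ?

0.804

Each factor contributes (exponent × relative error)² to (δQ/Q)²:
  (1·δb/b)² = (1×0.0460)² = 0.00212;  (2·δr/r)² = (2×0.0560)² = 0.0125;  (-3·δq/q)² = (-3×0.0100)² = 0.000900
δQ/Q = √(0.0156) = 0.125
Q = 6.44, so δQ = 0.125 × 6.44 = 0.804.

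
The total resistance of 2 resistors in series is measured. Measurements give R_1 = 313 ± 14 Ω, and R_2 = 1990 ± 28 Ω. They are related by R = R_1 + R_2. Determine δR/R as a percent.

1.36%

Each term contributes (cᵢ δxᵢ)² to (δR)²:
  (δR_1)² = 196;  (δR_2)² = 784
δR = √(980) = 31.3 Ω
R = 2300 Ω, so δR/R = 31.3/2300 = 0.0136.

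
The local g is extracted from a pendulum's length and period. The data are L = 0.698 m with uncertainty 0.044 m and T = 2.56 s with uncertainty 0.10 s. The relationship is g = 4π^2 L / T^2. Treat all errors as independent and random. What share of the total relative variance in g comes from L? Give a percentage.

39.4%

(δg/g)² = (1·δL/L)² + (-2·δT/T)²
  L term: (1×0.0630)² = 0.00397
  T term: (-2×0.0391)² = 0.00610
Total = 0.0101. Share from L = 0.00397/0.0101 = 0.394.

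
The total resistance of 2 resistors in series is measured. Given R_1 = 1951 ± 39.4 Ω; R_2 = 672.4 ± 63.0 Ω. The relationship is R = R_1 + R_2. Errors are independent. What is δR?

Each term contributes (cᵢ δxᵢ)² to (δR)²:
  (δR_1)² = 1550;  (δR_2)² = 3970
δR = √(5520) = 74.3 Ω

74.3 Ω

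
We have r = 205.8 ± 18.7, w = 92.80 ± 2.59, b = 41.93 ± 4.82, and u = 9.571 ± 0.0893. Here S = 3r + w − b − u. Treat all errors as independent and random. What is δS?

56.4

Absolute uncertainties add in quadrature for a linear combination:
  (3·δr)² = 3150;  (δw)² = 6.71;  (δb)² = 23.2;  (δu)² = 0.00797
δS = √(3180) = 56.4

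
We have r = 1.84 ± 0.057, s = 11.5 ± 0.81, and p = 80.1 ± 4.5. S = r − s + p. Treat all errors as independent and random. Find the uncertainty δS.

4.57

Absolute uncertainties add in quadrature for a linear combination:
  (δr)² = 0.00325;  (δs)² = 0.656;  (δp)² = 20.2
δS = √(20.9) = 4.57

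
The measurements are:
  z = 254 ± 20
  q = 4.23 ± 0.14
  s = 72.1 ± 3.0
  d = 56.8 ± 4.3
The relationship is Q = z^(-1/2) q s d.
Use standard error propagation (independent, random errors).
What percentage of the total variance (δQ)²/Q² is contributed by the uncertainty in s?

17.1%

(δQ/Q)² = (−½·δz/z)² + (1·δq/q)² + (1·δs/s)² + (1·δd/d)²
  z term: (-0.5×0.0787)² = 0.00155
  q term: (1×0.0331)² = 0.00110
  s term: (1×0.0416)² = 0.00173
  d term: (1×0.0757)² = 0.00573
Total = 0.0101. Share from s = 0.00173/0.0101 = 0.171.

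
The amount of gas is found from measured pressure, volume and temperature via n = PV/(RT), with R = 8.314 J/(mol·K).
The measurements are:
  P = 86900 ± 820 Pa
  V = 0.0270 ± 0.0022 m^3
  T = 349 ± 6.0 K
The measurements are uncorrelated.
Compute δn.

0.0678 mol

Each factor contributes (exponent × relative error)² to (δn/n)²:
  (1·δP/P)² = (1×0.00944)² = 8.9e-05;  (1·δV/V)² = (1×0.0815)² = 0.00664;  (-1·δT/T)² = (-1×0.0172)² = 0.000296
δn/n = √(0.00702) = 0.0838
n = 0.809 mol, so δn = 0.0838 × 0.809 = 0.0678 mol.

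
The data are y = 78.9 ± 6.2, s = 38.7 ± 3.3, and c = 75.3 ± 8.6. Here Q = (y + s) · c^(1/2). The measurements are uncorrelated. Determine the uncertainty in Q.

Let u = y + s = 118. δu = √(δy² + δs²) = √(38.4 + 10.9) = 7.02, so δu/u = 0.0597.
Q is then a monomial in u, c:
δQ/Q = √((δu/u)² + (½·δc/c)²) = √(0.00357 + 0.00326) = 0.0826
Q = 1020, so δQ = 0.0826 × 1020 = 84.3.

84.3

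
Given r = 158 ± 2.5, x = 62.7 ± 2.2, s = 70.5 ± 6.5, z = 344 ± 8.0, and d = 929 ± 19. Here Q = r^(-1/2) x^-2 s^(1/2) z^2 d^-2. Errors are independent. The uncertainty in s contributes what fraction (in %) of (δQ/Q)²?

19.4%

(δQ/Q)² = (−½·δr/r)² + (-2·δx/x)² + (½·δs/s)² + (2·δz/z)² + (-2·δd/d)²
  r term: (-0.5×0.0158)² = 6.26e-05
  x term: (-2×0.0351)² = 0.00492
  s term: (0.5×0.0922)² = 0.00213
  z term: (2×0.0233)² = 0.00216
  d term: (-2×0.0205)² = 0.00167
Total = 0.0109. Share from s = 0.00213/0.0109 = 0.194.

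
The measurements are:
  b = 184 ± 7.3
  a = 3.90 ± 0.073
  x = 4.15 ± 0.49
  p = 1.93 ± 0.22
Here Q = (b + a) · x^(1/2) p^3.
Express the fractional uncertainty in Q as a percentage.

34.9%

Let u = b + a = 188. δu = √(δb² + δa²) = √(53.3 + 0.00533) = 7.30, so δu/u = 0.0389.
Q is then a monomial in u, x, p:
δQ/Q = √((δu/u)² + (½·δx/x)² + (3·δp/p)²) = √(0.00151 + 0.00349 + 0.117) = 0.349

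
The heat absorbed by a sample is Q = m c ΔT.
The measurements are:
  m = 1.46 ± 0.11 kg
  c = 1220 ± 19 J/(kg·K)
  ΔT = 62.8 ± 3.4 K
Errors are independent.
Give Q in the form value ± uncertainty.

Q is a product of powers, so relative uncertainties combine in quadrature:
  (1·δm/m)² = (1×0.0753)² = 0.00568;  (1·δc/c)² = (1×0.0156)² = 0.000243;  (1·δΔT/ΔT)² = (1×0.0541)² = 0.00293
δQ/Q = √(0.00885) = 0.0941
Q = 1.12e+05 J, so δQ = 0.0941 × 1.12e+05 = 10500 J.

(1.12 ± 0.105) × 10^5 J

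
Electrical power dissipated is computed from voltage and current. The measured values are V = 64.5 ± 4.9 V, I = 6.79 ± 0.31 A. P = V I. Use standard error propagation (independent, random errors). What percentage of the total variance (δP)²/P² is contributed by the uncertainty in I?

26.5%

(δP/P)² = (1·δV/V)² + (1·δI/I)²
  V term: (1×0.0760)² = 0.00577
  I term: (1×0.0457)² = 0.00208
Total = 0.00786. Share from I = 0.00208/0.00786 = 0.265.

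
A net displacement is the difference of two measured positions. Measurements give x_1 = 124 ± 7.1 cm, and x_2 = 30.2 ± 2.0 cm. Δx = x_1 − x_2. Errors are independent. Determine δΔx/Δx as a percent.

Absolute uncertainties add in quadrature for a linear combination:
  (δx_1)² = 50.4;  (δx_2)² = 4.00
δΔx = √(54.4) = 7.38 cm
Δx = 93.8 cm, so δΔx/Δx = 7.38/93.8 = 0.0786.

7.86%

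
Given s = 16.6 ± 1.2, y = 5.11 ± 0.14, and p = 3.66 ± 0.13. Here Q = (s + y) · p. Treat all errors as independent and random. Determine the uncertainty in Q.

Let u = s + y = 21.7. δu = √(δs² + δy²) = √(1.44 + 0.0196) = 1.21, so δu/u = 0.0556.
Q is then a monomial in u, p:
δQ/Q = √((δu/u)² + (1·δp/p)²) = √(0.00310 + 0.00126) = 0.0660
Q = 79.5, so δQ = 0.0660 × 79.5 = 5.25.

5.25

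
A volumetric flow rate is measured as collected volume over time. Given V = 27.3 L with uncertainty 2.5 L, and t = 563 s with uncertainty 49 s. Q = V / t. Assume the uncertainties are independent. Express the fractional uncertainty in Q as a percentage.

Relative error in a monomial: (δQ/Q)² = Σ (nᵢ · δxᵢ/xᵢ)².
  (1·δV/V)² = (1×0.0916)² = 0.00839;  (-1·δt/t)² = (-1×0.0870)² = 0.00757
δQ/Q = √(0.0160) = 0.126

12.6%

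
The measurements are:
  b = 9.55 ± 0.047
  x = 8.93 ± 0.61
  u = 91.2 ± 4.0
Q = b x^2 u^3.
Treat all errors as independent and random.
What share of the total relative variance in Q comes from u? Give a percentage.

(δQ/Q)² = (1·δb/b)² + (2·δx/x)² + (3·δu/u)²
  b term: (1×0.00492)² = 2.42e-05
  x term: (2×0.0683)² = 0.0187
  u term: (3×0.0439)² = 0.0173
Total = 0.0360. Share from u = 0.0173/0.0360 = 0.481.

48.1%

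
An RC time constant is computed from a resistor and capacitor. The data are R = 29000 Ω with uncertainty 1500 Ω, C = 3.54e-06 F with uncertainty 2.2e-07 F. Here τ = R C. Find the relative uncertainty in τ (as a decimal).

0.0809

For a monomial τ ∝ R, C, fractional errors add in quadrature:
  (1·δR/R)² = (1×0.0517)² = 0.00268;  (1·δC/C)² = (1×0.0621)² = 0.00386
δτ/τ = √(0.00654) = 0.0809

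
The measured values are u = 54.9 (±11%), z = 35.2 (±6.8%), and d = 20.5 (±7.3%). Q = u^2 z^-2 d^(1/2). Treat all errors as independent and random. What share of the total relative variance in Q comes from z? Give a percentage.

(δQ/Q)² = (2·δu/u)² + (-2·δz/z)² + (½·δd/d)²
  u term: (2×0.110)² = 0.0484
  z term: (-2×0.0680)² = 0.0185
  d term: (0.5×0.0730)² = 0.00133
Total = 0.0682. Share from z = 0.0185/0.0682 = 0.271.

27.1%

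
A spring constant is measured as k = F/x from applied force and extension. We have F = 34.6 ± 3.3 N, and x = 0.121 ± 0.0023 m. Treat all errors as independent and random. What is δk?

Since k is a product/quotient, work with relative uncertainties:
  (1·δF/F)² = (1×0.0954)² = 0.00910;  (-1·δx/x)² = (-1×0.0190)² = 0.000361
δk/k = √(0.00946) = 0.0973
k = 286 N/m, so δk = 0.0973 × 286 = 27.8 N/m.

27.8 N/m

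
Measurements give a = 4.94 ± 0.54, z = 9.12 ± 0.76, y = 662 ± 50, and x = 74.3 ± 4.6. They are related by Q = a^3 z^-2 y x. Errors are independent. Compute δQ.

Q is a product of powers, so relative uncertainties combine in quadrature:
  (3·δa/a)² = (3×0.109)² = 0.108;  (-2·δz/z)² = (-2×0.0833)² = 0.0278;  (1·δy/y)² = (1×0.0755)² = 0.00570;  (1·δx/x)² = (1×0.0619)² = 0.00383
δQ/Q = √(0.145) = 0.381
Q = 71300, so δQ = 0.381 × 71300 = 27100.

27100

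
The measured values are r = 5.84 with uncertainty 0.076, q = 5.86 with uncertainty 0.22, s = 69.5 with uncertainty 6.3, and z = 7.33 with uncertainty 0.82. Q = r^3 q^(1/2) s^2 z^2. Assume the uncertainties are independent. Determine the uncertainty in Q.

3.64e+07

For a monomial Q ∝ r^3, q^(1/2), s^2, z^2, fractional errors add in quadrature:
  (3·δr/r)² = (3×0.0130)² = 0.00152;  (½·δq/q)² = (0.5×0.0375)² = 0.000352;  (2·δs/s)² = (2×0.0906)² = 0.0329;  (2·δz/z)² = (2×0.112)² = 0.0501
δQ/Q = √(0.0848) = 0.291
Q = 1.25e+08, so δQ = 0.291 × 1.25e+08 = 3.64e+07.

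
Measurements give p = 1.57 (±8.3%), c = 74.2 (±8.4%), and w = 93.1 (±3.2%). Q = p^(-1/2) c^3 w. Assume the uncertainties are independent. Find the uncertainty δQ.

7.81e+06

Relative error in a monomial: (δQ/Q)² = Σ (nᵢ · δxᵢ/xᵢ)².
  (−½·δp/p)² = (-0.5×0.0830)² = 0.00172;  (3·δc/c)² = (3×0.0840)² = 0.0635;  (1·δw/w)² = (1×0.0320)² = 0.00102
δQ/Q = √(0.0663) = 0.257
Q = 3.04e+07, so δQ = 0.257 × 3.04e+07 = 7.81e+06.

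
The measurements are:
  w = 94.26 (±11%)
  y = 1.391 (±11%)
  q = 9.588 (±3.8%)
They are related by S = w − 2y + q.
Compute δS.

10.4

For a sum/difference, combine absolute errors in quadrature:
  (δw)² = 108;  (2·δy)² = 0.0936;  (δq)² = 0.133
δS = √(108) = 10.4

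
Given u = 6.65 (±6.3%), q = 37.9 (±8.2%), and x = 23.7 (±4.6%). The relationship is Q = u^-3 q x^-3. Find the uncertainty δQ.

Q is a product of powers, so relative uncertainties combine in quadrature:
  (-3·δu/u)² = (-3×0.0630)² = 0.0357;  (1·δq/q)² = (1×0.0820)² = 0.00672;  (-3·δx/x)² = (-3×0.0460)² = 0.0190
δQ/Q = √(0.0615) = 0.248
Q = 9.68e-06, so δQ = 0.248 × 9.68e-06 = 2.4e-06.

2.4e-06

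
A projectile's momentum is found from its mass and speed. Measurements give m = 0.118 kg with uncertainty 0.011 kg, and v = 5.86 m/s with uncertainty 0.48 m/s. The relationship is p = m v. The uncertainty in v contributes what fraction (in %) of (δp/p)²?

43.6%

(δp/p)² = (1·δm/m)² + (1·δv/v)²
  m term: (1×0.0932)² = 0.00869
  v term: (1×0.0819)² = 0.00671
Total = 0.0154. Share from v = 0.00671/0.0154 = 0.436.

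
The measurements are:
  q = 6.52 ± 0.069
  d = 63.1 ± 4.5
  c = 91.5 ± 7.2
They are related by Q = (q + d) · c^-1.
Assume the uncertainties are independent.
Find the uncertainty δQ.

0.0775

Let u = q + d = 69.6. δu = √(δq² + δd²) = √(0.00476 + 20.2) = 4.50, so δu/u = 0.0646.
Q is then a monomial in u, c:
δQ/Q = √((δu/u)² + (-1·δc/c)²) = √(0.00418 + 0.00619) = 0.102
Q = 0.761, so δQ = 0.102 × 0.761 = 0.0775.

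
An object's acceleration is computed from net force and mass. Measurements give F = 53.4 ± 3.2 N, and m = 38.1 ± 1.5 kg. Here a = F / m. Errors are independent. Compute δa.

0.100 m/s^2

Products/powers → add relative errors in quadrature, weighted by exponent:
  (1·δF/F)² = (1×0.0599)² = 0.00359;  (-1·δm/m)² = (-1×0.0394)² = 0.00155
δa/a = √(0.00514) = 0.0717
a = 1.40 m/s^2, so δa = 0.0717 × 1.40 = 0.100 m/s^2.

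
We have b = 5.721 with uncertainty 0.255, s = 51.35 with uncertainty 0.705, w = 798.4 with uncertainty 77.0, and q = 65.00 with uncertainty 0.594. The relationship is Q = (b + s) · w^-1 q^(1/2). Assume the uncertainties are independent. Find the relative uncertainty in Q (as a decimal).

0.0974

Let u = b + s = 57.07. δu = √(δb² + δs²) = √(0.0650 + 0.497) = 0.750, so δu/u = 0.0131.
Q is then a monomial in u, w, q:
δQ/Q = √((δu/u)² + (-1·δw/w)² + (½·δq/q)²) = √(0.000173 + 0.00930 + 2.09e-05) = 0.0974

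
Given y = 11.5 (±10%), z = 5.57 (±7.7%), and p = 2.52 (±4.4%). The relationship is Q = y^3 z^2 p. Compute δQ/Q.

For a monomial Q ∝ y^3, z^2, p, fractional errors add in quadrature:
  (3·δy/y)² = (3×0.100)² = 0.0900;  (2·δz/z)² = (2×0.0770)² = 0.0237;  (1·δp/p)² = (1×0.0440)² = 0.00194
δQ/Q = √(0.116) = 0.340

0.340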